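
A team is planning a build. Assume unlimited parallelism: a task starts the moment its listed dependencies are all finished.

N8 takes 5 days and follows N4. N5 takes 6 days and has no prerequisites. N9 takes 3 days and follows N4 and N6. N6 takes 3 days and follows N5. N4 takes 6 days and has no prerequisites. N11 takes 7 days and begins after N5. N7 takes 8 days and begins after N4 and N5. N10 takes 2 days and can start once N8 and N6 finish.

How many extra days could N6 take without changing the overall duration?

2

The longest chain is N4→N7 = 6+8 = 14; overall finish 14 days.
The longest chain containing N6 totals 12 days.
Slack of N6 = 8 − 6 = 2 days.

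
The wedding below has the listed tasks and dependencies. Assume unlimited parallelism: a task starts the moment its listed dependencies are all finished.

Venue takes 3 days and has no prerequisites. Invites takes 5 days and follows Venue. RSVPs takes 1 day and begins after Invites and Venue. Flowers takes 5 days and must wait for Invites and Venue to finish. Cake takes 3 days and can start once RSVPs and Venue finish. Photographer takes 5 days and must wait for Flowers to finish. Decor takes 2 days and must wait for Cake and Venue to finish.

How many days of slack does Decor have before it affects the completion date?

4

The longest chain is Venue→Invites→Flowers→Photographer = 3+5+5+5 = 18; overall finish 18 days.
Longest path through Decor: 14 days (earliest finish 14, latest finish 18).
So Decor can slip 18 − 14 = 4 days.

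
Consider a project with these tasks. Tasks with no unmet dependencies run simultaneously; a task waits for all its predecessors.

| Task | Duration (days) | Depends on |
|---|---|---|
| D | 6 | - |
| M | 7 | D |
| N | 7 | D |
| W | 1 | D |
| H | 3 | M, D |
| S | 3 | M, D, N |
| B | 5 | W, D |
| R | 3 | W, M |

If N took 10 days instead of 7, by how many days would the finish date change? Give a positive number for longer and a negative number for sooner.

3

Actual critical path: D→N→S = 6+7+3 = 16 ⇒ 16 days.
N is on the critical path; changing it to 10 makes that path 19 days.
No other chain overtakes it, so the finish is 19 days.
Change in finish: 19 − 16 = +3 days.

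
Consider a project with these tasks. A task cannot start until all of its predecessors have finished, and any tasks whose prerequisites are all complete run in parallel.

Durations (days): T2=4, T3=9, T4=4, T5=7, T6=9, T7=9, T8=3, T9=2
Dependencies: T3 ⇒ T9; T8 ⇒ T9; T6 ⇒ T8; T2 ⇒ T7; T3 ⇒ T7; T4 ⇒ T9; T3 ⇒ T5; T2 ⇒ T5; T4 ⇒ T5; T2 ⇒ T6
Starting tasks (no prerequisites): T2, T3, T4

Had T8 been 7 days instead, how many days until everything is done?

Actual critical path: T2→T6→T8→T9 = 4+9+3+2 = 18 ⇒ 18 days.
Since T8 is critical, the +4 change carries straight to that chain (now 22 days).
That remains the longest chain; total 22 days.

22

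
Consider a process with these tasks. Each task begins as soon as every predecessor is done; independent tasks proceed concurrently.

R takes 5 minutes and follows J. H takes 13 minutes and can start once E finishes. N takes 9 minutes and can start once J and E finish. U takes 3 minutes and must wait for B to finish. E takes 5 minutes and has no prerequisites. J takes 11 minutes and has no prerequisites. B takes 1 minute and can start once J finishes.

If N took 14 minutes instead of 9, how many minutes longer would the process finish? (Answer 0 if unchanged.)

5

Actual critical path: J→N = 11+9 = 20 ⇒ 20 minutes.
N lies on that path, so at 14 minutes the path becomes 25 minutes.
The critical path is still J→N; finish is now 25 minutes.
Change in finish: 25 − 20 = +5 minutes.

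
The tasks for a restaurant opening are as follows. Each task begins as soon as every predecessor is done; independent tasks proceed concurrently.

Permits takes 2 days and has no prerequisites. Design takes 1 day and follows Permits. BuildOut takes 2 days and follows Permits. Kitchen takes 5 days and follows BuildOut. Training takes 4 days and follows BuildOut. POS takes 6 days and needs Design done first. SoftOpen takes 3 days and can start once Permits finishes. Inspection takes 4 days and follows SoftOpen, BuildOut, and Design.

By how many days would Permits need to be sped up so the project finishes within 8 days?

1

Current finish: 9 days; target: 8.
Permits is on every critical path, so each day cut from Permits cuts the finish by one (this holds down to a finish of 8).
Need 9 − 8 = 1 day off Permits → Permits becomes 1 day, finish becomes 8.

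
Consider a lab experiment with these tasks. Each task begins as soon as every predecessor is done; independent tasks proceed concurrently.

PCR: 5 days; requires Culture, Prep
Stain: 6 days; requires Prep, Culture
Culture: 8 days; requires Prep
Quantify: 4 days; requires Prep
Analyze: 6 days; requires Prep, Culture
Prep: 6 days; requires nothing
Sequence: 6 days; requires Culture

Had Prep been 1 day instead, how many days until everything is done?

Actual critical path: Prep→Culture→Sequence = 6+8+6 = 20 ⇒ 20 days.
Since Prep is critical, the -5 change carries straight to that chain (now 15 days).
No other chain overtakes it, so the finish is 15 days.

15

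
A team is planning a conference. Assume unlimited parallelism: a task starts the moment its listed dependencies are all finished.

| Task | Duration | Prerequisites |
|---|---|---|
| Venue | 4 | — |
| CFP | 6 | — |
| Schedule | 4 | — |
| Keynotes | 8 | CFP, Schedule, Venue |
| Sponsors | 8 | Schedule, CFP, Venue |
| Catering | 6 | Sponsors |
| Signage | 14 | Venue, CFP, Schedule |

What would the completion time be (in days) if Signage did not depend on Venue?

20

With the dependency in place, CFP→Sponsors→Catering = 6+8+6 = 20 sets the finish at 20 days.
Dropping Venue→Signage doesn't change Signage's earliest start (6); another predecessor still binds.
The longest chain is now CFP→Sponsors→Catering = 6+8+6 = 20, so the job takes 20 days.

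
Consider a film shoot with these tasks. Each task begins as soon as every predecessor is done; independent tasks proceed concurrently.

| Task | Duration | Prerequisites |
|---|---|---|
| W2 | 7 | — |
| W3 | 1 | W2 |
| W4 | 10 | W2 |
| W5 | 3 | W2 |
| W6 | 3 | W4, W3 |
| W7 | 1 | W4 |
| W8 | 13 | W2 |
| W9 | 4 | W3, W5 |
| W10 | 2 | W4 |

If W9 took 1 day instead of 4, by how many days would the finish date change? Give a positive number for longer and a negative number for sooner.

0

The binding path is W2→W4→W6 = 7+10+3 = 20; finish at 20 days.
W9 is off the critical path — its longest chain is 14 days, giving 6 of slack.
That remains the longest chain; total 20 days.
Change in finish: 20 − 20 = +0 days.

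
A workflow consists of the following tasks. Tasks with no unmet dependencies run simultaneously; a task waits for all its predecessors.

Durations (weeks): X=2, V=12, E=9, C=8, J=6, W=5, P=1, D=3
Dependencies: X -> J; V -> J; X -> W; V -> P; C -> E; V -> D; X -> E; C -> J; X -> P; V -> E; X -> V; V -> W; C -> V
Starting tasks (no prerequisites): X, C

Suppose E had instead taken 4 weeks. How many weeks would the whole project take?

26

Critical path before the change: C→V→E = 8+12+9 = 29 giving 29 weeks.
E is on the critical path; changing it to 4 makes that path 24 weeks.
New critical path: C→V→J = 8+12+6 = 26 ⇒ 26 weeks.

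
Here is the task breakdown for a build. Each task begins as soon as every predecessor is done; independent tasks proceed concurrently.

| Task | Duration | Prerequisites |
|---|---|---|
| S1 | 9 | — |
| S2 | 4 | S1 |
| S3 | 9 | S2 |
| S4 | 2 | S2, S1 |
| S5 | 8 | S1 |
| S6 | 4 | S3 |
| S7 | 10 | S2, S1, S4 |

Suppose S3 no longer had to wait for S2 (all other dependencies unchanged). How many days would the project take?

25

Before: longest chain S1→S2→S3→S6 = 9+4+9+4 = 26, finish 26.
Without S2→S3, S3's earliest start moves from 13 to 0.
The longest chain is now S1→S2→S4→S7 = 9+4+2+10 = 25, so the project takes 25 days.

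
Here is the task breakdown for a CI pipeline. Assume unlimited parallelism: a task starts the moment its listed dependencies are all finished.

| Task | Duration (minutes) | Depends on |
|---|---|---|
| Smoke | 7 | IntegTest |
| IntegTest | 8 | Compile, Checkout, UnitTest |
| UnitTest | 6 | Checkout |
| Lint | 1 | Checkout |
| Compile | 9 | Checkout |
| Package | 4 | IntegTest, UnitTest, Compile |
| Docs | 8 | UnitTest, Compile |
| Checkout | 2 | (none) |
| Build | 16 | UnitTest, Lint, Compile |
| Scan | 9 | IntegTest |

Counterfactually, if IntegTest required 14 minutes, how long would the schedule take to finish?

Baseline: Checkout→Compile→IntegTest→Scan = 2+9+8+9 = 28 → 28 minutes.
Since IntegTest is critical, the +6 change carries straight to that chain (now 34 minutes).
The critical path is still Checkout→Compile→IntegTest→Scan; finish is now 34 minutes.

34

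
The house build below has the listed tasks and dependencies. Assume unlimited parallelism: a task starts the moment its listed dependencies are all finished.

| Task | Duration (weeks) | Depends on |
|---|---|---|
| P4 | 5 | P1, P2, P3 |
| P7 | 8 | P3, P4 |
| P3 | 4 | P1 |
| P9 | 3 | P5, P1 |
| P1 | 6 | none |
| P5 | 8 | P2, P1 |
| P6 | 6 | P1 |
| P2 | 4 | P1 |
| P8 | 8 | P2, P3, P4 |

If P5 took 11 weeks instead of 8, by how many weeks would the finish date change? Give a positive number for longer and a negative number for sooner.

Actual critical path: P1→P2→P4→P7 = 6+4+5+8 = 23 ⇒ 23 weeks.
P5 has 2 weeks of float (longest path through it is 21).
New critical path: P1→P2→P5→P9 = 6+4+11+3 = 24 ⇒ 24 weeks.
Change in finish: 24 − 23 = +1 weeks.

1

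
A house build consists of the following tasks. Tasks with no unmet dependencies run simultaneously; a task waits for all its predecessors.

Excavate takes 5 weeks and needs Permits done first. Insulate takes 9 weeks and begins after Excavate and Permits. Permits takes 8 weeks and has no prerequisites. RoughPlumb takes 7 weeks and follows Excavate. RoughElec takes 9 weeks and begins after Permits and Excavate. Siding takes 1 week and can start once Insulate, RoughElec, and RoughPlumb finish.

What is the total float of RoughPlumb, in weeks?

2

Critical path: Permits→Excavate→RoughElec→Siding = 8+5+9+1 = 23, so the finish is 23 weeks.
The longest chain containing RoughPlumb totals 21 weeks.
Float = 23 − 21 = 2.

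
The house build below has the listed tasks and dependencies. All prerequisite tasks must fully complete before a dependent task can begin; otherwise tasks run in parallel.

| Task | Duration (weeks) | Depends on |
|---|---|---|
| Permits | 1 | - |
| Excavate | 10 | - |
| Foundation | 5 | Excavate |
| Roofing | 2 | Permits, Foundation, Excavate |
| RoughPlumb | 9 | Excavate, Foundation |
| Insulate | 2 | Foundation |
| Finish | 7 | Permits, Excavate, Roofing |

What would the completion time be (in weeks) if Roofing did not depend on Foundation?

24

Original critical path: Excavate→Foundation→Roofing→Finish = 10+5+2+7 = 24 ⇒ 24 weeks.
Without Foundation→Roofing, Roofing's earliest start moves from 15 to 10.
New critical path: Excavate→Foundation→RoughPlumb = 10+5+9 = 24 ⇒ 24 weeks.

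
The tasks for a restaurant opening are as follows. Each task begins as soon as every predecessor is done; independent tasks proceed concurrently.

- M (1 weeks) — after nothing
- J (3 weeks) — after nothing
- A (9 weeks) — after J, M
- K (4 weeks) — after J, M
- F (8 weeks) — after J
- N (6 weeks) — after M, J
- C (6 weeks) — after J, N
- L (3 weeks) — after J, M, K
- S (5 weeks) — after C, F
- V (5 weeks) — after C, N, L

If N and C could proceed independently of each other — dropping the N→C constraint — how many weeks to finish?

Original critical path: J→N→C→S = 3+6+6+5 = 20 ⇒ 20 weeks.
Without N→C, C's earliest start moves from 9 to 3.
After: J→F→S = 3+8+5 = 16 → 16 weeks.

16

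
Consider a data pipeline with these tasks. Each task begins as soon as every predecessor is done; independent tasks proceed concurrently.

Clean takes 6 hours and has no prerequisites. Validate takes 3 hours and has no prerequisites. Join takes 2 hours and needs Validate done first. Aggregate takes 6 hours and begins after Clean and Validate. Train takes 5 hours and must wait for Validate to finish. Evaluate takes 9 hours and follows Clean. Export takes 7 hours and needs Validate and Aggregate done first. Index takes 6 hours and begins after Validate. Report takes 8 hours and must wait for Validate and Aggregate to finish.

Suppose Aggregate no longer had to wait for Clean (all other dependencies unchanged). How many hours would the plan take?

17

Original critical path: Clean→Aggregate→Report = 6+6+8 = 20 ⇒ 20 hours.
Without Clean→Aggregate, Aggregate's earliest start moves from 6 to 3.
New critical path: Validate→Aggregate→Report = 3+6+8 = 17 ⇒ 17 hours.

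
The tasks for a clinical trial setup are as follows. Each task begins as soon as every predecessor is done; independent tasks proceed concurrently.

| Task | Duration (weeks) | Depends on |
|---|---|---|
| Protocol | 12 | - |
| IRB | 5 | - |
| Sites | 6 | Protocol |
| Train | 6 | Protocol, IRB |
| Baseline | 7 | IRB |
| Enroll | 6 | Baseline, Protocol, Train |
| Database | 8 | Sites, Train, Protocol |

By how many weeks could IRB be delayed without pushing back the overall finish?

7

Critical path: Protocol→Sites→Database = 12+6+8 = 26, so the finish is 26 weeks.
Longest path through IRB: 19 weeks (earliest finish 5, latest finish 12).
So IRB can slip 12 − 5 = 7 weeks.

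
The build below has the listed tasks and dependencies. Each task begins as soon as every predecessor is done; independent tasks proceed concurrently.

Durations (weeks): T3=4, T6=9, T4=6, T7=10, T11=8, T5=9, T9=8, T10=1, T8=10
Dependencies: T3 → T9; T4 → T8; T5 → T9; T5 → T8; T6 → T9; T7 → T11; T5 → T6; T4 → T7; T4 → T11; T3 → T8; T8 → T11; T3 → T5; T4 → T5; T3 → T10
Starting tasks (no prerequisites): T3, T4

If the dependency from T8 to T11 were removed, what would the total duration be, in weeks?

32

Before: longest chain T4→T5→T8→T11 = 6+9+10+8 = 33, finish 33.
Without T8→T11, T11's earliest start moves from 25 to 16.
The longest chain is now T4→T5→T6→T9 = 6+9+9+8 = 32, so the job takes 32 weeks.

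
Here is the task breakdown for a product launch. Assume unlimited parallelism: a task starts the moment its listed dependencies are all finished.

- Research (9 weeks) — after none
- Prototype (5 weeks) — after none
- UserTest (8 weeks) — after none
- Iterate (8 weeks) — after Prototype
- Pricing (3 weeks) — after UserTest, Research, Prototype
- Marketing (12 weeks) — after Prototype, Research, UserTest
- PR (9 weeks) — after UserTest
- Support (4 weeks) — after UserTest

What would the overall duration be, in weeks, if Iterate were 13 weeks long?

21

Baseline: Research→Marketing = 9+12 = 21 → 21 weeks.
Iterate is off the critical path — its longest chain is 13 weeks, giving 8 of slack.
No other chain overtakes it, so the finish is 21 weeks.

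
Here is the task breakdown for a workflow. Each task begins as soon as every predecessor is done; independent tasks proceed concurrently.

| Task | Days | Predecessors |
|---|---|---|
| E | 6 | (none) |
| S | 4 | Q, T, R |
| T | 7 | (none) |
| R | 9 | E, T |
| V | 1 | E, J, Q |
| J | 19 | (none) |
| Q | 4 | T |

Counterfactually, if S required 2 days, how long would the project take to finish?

20

The binding path is T→R→S = 7+9+4 = 20; finish at 20 days.
Since S is critical, the -2 change carries straight to that chain (now 18 days).
The binding chain switches to J→V = 19+1 = 20; finish 20 days.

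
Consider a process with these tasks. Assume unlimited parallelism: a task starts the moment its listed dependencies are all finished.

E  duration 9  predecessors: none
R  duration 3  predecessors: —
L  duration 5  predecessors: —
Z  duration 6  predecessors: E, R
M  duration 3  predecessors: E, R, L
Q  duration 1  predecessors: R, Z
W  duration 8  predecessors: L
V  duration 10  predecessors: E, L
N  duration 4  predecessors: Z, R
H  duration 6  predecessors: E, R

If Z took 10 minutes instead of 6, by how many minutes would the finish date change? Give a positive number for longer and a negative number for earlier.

Critical path before the change: E→Z→N = 9+6+4 = 19 giving 19 minutes.
Since Z is critical, the +4 change carries straight to that chain (now 23 minutes).
The critical path is still E→Z→N; finish is now 23 minutes.
Change in finish: 23 − 19 = +4 minutes.

4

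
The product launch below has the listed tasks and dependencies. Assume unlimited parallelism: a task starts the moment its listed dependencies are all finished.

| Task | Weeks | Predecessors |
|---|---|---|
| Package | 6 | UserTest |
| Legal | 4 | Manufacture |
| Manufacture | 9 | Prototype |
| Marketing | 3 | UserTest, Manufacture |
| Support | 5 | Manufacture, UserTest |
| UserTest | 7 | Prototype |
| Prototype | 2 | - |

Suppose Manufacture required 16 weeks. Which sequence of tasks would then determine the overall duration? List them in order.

Prototype, Manufacture, Support

Baseline: Prototype→Manufacture→Support = 2+9+5 = 16 → 16 weeks.
Since Manufacture is critical, the +7 change carries straight to that chain (now 23 weeks).
The critical path is still Prototype→Manufacture→Support; finish is now 23 weeks.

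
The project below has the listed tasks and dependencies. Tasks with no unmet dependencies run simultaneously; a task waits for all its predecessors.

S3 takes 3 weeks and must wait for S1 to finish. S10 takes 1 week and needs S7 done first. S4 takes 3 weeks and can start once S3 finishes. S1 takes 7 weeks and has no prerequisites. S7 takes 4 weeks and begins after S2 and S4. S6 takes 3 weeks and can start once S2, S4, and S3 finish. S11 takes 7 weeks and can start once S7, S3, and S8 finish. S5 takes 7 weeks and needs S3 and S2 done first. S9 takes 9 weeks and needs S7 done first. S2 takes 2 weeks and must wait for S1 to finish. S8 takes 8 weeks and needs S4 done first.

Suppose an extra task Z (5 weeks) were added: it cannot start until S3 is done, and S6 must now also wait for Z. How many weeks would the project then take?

Originally the project takes 28 weeks.
With Z inserted, S6 now waits for max(S2, S4, S3, Z).
New critical path: S1→S3→S4→S8→S11 = 7+3+3+8+7 = 28 ⇒ 28 weeks.

28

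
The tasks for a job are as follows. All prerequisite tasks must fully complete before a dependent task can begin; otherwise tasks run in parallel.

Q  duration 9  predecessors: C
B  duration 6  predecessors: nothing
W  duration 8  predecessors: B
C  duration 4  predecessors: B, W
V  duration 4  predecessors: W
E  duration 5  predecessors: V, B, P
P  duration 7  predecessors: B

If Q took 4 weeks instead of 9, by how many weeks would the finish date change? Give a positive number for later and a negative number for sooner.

The binding path is B→W→C→Q = 6+8+4+9 = 27; finish at 27 weeks.
Q is on the critical path; changing it to 4 makes that path 22 weeks.
The binding chain switches to B→W→V→E = 6+8+4+5 = 23; finish 23 weeks.
Change in finish: 23 − 27 = -4 weeks.

-4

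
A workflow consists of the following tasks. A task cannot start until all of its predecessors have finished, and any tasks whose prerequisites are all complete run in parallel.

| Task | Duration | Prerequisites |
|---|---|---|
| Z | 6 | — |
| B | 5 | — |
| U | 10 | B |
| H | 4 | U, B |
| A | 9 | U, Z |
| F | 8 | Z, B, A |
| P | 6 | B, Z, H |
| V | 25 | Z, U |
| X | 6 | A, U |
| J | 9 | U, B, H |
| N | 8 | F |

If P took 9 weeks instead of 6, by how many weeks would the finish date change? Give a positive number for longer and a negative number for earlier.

0

The binding path is B→U→A→F→N = 5+10+9+8+8 = 40; finish at 40 weeks.
P is off the critical path — its longest chain is 25 weeks, giving 15 of slack.
The critical path is still B→U→A→F→N; finish is now 40 weeks.
Change in finish: 40 − 40 = +0 weeks.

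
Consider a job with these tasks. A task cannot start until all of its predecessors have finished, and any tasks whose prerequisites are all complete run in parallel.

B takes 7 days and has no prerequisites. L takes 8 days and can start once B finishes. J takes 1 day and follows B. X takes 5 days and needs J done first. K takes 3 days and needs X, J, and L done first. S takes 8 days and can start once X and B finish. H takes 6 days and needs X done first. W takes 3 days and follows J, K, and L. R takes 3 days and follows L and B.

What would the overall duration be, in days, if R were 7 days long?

22

As given, the longest chain is B→L→K→W = 7+8+3+3 = 21, so the finish is 21 days.
R has 3 days of float (longest path through it is 18).
New critical path: B→L→R = 7+8+7 = 22 ⇒ 22 days.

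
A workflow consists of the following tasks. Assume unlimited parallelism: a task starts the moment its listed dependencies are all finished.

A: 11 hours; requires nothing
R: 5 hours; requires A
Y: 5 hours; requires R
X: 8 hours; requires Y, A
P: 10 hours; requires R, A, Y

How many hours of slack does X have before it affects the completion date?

The longest chain is A→R→Y→P = 11+5+5+10 = 31; overall finish 31 hours.
The longest chain containing X totals 29 hours.
Float = 31 − 29 = 2.

2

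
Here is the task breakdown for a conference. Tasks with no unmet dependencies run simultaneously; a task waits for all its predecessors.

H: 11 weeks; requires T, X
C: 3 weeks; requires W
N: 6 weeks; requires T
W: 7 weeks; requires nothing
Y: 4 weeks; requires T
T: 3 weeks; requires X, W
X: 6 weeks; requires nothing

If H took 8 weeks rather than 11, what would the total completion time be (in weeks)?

Baseline: W→T→H = 7+3+11 = 21 → 21 weeks.
Since H is critical, the -3 change carries straight to that chain (now 18 weeks).
No other chain overtakes it, so the finish is 18 weeks.

18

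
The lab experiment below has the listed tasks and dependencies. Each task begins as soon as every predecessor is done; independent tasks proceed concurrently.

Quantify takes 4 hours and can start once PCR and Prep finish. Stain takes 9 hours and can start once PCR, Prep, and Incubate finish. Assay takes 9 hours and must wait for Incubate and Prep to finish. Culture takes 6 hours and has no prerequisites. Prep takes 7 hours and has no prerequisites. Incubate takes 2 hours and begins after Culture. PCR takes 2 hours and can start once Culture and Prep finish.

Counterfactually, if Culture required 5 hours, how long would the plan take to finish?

Baseline: Prep→PCR→Stain = 7+2+9 = 18 → 18 hours.
The longest path through Culture is only 17 hours, so Culture has float 1.
That remains the longest chain; total 18 hours.

18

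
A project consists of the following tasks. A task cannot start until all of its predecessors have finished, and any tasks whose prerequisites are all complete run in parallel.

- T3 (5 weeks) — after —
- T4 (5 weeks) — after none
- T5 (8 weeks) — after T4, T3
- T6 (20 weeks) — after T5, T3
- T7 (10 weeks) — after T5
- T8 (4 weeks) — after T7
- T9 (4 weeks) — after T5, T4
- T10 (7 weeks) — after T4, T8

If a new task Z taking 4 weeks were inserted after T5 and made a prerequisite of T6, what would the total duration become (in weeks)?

Originally the project takes 34 weeks.
With Z inserted, T6 now waits for max(T5, T3, Z).
New critical path: T3→T5→Z→T6 = 5+8+4+20 = 37 ⇒ 37 weeks.

37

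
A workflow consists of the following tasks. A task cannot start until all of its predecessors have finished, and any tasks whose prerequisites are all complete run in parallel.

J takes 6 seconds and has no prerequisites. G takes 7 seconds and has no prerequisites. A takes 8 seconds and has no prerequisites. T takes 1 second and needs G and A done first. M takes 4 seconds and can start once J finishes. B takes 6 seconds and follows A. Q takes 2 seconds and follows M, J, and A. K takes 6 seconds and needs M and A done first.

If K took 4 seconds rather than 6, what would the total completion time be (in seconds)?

Actual critical path: J→M→K = 6+4+6 = 16 ⇒ 16 seconds.
K lies on that path, so at 4 seconds the path becomes 14 seconds.
No other chain overtakes it, so the finish is 14 seconds.

14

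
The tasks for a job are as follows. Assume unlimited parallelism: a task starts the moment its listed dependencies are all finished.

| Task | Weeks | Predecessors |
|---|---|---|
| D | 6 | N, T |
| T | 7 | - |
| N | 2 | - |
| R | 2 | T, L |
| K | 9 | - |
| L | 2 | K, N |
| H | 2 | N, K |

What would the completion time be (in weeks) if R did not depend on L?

13

Original critical path: K→L→R = 9+2+2 = 13 ⇒ 13 weeks.
Without L→R, R's earliest start moves from 11 to 7.
The longest chain is now T→D = 7+6 = 13, so the project takes 13 weeks.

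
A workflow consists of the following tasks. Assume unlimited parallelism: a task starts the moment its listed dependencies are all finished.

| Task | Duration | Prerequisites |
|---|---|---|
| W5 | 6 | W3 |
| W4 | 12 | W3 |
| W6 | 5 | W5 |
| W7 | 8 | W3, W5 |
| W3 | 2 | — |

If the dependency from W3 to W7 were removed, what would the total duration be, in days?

Before: longest chain W3→W5→W7 = 2+6+8 = 16, finish 16.
Dropping W3→W7 doesn't change W7's earliest start (8); another predecessor still binds.
New critical path: W3→W5→W7 = 2+6+8 = 16 ⇒ 16 days.

16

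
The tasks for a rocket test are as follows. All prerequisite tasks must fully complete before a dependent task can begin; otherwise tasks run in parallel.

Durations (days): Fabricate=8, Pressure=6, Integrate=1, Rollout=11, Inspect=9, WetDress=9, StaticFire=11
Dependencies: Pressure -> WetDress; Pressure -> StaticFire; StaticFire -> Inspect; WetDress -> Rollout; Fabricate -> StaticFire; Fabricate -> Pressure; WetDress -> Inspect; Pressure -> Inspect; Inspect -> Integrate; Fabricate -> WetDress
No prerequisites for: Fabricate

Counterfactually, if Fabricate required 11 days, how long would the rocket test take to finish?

38

Baseline: Fabricate→Pressure→StaticFire→Inspect→Integrate = 8+6+11+9+1 = 35 → 35 days.
Fabricate lies on that path, so at 11 days the path becomes 38 days.
That remains the longest chain; total 38 days.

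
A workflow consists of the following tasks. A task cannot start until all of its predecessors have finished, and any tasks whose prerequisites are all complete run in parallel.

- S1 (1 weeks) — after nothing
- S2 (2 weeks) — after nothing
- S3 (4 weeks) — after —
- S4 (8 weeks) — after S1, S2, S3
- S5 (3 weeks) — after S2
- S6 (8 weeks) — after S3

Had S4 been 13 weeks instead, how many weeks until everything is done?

17

The binding path is S3→S4 = 4+8 = 12; finish at 12 weeks.
S4 lies on that path, so at 13 weeks the path becomes 17 weeks.
No other chain overtakes it, so the finish is 17 weeks.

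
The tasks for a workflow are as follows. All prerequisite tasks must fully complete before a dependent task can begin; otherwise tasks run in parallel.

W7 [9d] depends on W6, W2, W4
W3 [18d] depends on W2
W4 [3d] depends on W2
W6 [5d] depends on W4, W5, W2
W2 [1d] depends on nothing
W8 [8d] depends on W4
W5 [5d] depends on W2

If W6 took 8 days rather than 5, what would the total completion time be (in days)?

The binding path is W2→W5→W6→W7 = 1+5+5+9 = 20; finish at 20 days.
Since W6 is critical, the +3 change carries straight to that chain (now 23 days).
No other chain overtakes it, so the finish is 23 days.

23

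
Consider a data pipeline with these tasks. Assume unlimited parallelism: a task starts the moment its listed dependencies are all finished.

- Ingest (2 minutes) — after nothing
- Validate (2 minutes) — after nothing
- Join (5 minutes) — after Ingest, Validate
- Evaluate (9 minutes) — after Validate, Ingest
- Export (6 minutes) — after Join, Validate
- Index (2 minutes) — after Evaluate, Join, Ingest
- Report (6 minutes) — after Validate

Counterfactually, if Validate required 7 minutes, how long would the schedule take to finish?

Actual critical path: Validate→Join→Export = 2+5+6 = 13 ⇒ 13 minutes.
Validate is on the critical path; changing it to 7 makes that path 18 minutes.
No other chain overtakes it, so the finish is 18 minutes.

18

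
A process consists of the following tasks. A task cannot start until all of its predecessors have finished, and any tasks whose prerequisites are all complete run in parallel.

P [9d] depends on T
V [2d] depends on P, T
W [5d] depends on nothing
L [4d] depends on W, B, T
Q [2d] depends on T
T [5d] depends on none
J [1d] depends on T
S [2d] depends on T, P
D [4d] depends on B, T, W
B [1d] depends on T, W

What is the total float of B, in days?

Critical path: T→P→S = 5+9+2 = 16, so the finish is 16 days.
The longest chain containing B totals 10 days.
So B can slip 12 − 6 = 6 days.

6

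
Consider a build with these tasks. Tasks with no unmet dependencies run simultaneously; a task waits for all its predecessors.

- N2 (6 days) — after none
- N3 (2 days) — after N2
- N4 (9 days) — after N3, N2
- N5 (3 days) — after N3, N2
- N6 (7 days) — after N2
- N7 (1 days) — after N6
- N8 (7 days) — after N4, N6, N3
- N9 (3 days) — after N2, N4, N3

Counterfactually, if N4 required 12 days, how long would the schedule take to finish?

27

Actual critical path: N2→N3→N4→N8 = 6+2+9+7 = 24 ⇒ 24 days.
N4 lies on that path, so at 12 days the path becomes 27 days.
No other chain overtakes it, so the finish is 27 days.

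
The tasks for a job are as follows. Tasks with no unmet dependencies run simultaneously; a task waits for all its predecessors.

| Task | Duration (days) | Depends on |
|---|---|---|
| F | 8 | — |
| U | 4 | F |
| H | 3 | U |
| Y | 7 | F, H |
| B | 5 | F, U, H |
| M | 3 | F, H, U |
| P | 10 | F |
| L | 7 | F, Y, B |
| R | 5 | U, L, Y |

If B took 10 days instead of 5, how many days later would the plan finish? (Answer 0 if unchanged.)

Critical path before the change: F→U→H→Y→L→R = 8+4+3+7+7+5 = 34 giving 34 days.
The longest path through B is only 32 days, so B has float 2.
The binding chain switches to F→U→H→B→L→R = 8+4+3+10+7+5 = 37; finish 37 days.
Change in finish: 37 − 34 = +3 days.

3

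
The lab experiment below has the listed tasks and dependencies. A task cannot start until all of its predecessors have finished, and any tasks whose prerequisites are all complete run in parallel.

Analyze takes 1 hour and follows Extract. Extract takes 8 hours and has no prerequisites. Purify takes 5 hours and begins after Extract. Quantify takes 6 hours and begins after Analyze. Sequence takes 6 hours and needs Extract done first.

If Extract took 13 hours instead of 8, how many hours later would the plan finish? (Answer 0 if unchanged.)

5

Baseline: Extract→Analyze→Quantify = 8+1+6 = 15 → 15 hours.
Since Extract is critical, the +5 change carries straight to that chain (now 20 hours).
The critical path is still Extract→Analyze→Quantify; finish is now 20 hours.
Change in finish: 20 − 15 = +5 hours.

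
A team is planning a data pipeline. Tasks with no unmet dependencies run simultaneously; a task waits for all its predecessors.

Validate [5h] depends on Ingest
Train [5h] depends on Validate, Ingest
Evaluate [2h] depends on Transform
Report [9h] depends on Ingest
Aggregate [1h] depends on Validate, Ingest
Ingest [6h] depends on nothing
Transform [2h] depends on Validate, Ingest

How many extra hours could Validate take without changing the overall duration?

0

Ingest→Validate→Train = 6+5+5 = 16 sets the makespan at 16 hours.
Validate finishes as early as 11 and must finish by 11.
So Validate can slip 11 − 11 = 0 hours.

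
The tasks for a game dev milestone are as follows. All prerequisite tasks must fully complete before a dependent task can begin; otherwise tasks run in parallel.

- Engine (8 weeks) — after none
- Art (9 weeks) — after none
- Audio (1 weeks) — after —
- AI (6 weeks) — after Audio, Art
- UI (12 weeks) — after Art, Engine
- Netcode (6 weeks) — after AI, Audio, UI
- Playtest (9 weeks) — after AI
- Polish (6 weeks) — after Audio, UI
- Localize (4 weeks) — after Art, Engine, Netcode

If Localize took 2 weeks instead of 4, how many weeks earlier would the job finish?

2

As given, the longest chain is Art→UI→Netcode→Localize = 9+12+6+4 = 31, so the finish is 31 weeks.
Localize is on the critical path; changing it to 2 makes that path 29 weeks.
That remains the longest chain; total 29 weeks.
Change in finish: 29 − 31 = -2 weeks.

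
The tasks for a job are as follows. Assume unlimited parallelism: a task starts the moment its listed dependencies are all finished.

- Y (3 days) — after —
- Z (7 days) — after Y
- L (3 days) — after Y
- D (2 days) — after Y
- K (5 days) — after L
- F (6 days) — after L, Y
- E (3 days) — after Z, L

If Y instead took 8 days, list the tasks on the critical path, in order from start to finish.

Y, Z, E

Critical path before the change: Y→Z→E = 3+7+3 = 13 giving 13 days.
Y lies on that path, so at 8 days the path becomes 18 days.
The critical path is still Y→Z→E; finish is now 18 days.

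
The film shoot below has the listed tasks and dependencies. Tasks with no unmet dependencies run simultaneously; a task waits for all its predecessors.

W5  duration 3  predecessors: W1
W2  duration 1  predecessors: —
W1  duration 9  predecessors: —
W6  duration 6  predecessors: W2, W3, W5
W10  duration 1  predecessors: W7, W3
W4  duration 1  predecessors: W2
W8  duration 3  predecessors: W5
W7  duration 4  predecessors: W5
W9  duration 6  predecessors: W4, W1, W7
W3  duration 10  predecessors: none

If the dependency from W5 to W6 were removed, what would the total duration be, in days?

22

With the dependency in place, W1→W5→W7→W9 = 9+3+4+6 = 22 sets the finish at 22 days.
Without W5→W6, W6's earliest start moves from 12 to 10.
New critical path: W1→W5→W7→W9 = 9+3+4+6 = 22 ⇒ 22 days.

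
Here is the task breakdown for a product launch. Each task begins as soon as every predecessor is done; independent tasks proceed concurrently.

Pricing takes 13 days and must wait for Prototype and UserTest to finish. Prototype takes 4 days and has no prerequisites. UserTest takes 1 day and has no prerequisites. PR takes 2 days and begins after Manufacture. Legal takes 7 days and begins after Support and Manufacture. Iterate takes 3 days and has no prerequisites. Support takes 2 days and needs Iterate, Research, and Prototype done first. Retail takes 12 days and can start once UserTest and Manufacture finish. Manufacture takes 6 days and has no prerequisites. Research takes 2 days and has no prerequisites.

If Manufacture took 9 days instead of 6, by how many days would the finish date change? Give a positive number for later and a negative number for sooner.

3

The binding path is Manufacture→Retail = 6+12 = 18; finish at 18 days.
Manufacture lies on that path, so at 9 days the path becomes 21 days.
That remains the longest chain; total 21 days.
Change in finish: 21 − 18 = +3 days.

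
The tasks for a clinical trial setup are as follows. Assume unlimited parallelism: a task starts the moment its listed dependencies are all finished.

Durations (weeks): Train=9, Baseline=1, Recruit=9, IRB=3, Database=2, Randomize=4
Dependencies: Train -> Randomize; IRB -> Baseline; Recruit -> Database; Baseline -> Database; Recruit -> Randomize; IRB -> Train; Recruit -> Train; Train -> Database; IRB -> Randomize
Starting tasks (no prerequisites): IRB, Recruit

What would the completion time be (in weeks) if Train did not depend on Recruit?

With the dependency in place, Recruit→Train→Randomize = 9+9+4 = 22 sets the finish at 22 weeks.
Without Recruit→Train, Train's earliest start moves from 9 to 3.
After: IRB→Train→Randomize = 3+9+4 = 16 → 16 weeks.

16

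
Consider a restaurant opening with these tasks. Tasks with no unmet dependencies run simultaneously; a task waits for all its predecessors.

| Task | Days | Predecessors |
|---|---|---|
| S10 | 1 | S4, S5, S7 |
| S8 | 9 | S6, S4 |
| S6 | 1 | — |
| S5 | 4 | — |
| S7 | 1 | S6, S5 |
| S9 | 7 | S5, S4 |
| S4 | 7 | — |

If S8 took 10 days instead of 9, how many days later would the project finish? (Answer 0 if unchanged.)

1

Critical path before the change: S4→S8 = 7+9 = 16 giving 16 days.
S8 lies on that path, so at 10 days the path becomes 17 days.
No other chain overtakes it, so the finish is 17 days.
Change in finish: 17 − 16 = +1 days.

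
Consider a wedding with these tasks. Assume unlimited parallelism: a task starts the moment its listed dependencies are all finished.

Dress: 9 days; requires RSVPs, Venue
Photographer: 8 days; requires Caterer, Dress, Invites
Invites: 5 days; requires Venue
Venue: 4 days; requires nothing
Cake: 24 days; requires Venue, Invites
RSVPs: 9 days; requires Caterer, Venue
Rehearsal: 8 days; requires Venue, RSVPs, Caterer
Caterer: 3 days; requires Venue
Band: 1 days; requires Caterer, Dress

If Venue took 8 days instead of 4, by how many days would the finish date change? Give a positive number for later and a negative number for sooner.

4

Critical path before the change: Venue→Caterer→RSVPs→Dress→Photographer = 4+3+9+9+8 = 33 giving 33 days.
Since Venue is critical, the +4 change carries straight to that chain (now 37 days).
No other chain overtakes it, so the finish is 37 days.
Change in finish: 37 − 33 = +4 days.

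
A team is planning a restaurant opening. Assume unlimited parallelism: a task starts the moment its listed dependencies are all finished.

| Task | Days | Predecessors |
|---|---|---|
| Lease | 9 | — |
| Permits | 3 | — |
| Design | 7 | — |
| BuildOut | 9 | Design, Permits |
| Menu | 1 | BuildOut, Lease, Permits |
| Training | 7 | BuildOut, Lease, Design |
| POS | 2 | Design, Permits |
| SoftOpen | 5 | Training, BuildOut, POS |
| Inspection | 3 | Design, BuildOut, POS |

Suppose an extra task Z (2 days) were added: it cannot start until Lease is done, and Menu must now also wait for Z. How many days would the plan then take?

Originally the plan takes 28 days.
With Z inserted, Menu now waits for max(BuildOut, Lease, Permits, Z).
New critical path: Design→BuildOut→Training→SoftOpen = 7+9+7+5 = 28 ⇒ 28 days.

28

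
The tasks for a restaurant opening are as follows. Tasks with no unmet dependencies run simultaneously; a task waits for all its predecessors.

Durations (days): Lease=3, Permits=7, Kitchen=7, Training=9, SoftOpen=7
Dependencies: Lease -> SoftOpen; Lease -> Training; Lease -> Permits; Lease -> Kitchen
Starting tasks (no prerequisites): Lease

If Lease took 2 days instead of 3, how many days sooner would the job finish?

Critical path before the change: Lease→Training = 3+9 = 12 giving 12 days.
Since Lease is critical, the -1 change carries straight to that chain (now 11 days).
No other chain overtakes it, so the finish is 11 days.
Change in finish: 11 − 12 = -1 days.

1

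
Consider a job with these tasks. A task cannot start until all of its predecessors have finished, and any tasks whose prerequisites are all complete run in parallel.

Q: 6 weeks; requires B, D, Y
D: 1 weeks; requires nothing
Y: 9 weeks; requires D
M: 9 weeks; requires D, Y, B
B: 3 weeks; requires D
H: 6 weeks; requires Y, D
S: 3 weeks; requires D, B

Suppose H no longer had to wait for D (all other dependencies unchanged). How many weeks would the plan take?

19

Original critical path: D→Y→M = 1+9+9 = 19 ⇒ 19 weeks.
Dropping D→H doesn't change H's earliest start (10); another predecessor still binds.
The longest chain is now D→Y→M = 1+9+9 = 19, so the plan takes 19 weeks.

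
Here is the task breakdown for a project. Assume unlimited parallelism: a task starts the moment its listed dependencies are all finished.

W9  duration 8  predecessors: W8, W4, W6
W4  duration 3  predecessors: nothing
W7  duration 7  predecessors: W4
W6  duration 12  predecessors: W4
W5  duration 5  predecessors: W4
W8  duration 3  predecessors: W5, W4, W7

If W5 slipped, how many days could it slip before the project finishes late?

4

Critical path: W4→W6→W9 = 3+12+8 = 23, so the finish is 23 days.
The longest chain containing W5 totals 19 days.
So W5 can slip 12 − 8 = 4 days.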